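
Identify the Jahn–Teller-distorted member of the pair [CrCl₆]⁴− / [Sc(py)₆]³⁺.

[CrCl₆]⁴−

[CrCl₆]⁴−: Ligand charges: each chloride is −1. With an overall charge of −4 the chromium centre must be in the +2 oxidation state. Group 6 minus oxidation state 2 gives a d⁴ configuration. Chloride is a weak-field ligand for a first-row metal, so the complex is high-spin. The t₂g³e_g¹ (high-spin) configuration has an unevenly filled e_g set; the Jahn–Teller theorem predicts a tetragonal distortion (typically axial elongation) to lift the degeneracy.
[Sc(py)₆]³⁺: Pyridine is neutral; balancing the +3 overall charge requires Sc(III). Group 3 minus oxidation state 3 gives a d⁰ configuration. The d⁰ configuration leaves the e_g set evenly filled (or empty) — no strong Jahn–Teller driving force.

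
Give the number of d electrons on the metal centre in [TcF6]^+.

d0

Summing ligand charges against the +1 overall charge gives an oxidation state of +7 for technetium.
Tc sits in group 7, so the d-electron count is 7 − 7 = 0.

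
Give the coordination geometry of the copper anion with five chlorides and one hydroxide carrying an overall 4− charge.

octahedral

Ligand charges: each chloride is −1; each hydroxide is −1. With an overall charge of −4 the copper centre must be in the +2 oxidation state.
Group 11 minus oxidation state 2 gives a d⁹ configuration.
Coordination number: 6.
Six donors around a single metal centre give an octahedral coordination sphere.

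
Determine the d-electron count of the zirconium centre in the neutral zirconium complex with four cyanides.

Each cyanide is −1; balancing the 0 overall charge requires Zr(IV).
Group 4 minus oxidation state 4 gives a d⁰ configuration.

d0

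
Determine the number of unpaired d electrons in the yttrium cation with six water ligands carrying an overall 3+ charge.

0

Ligand charges: water is neutral. With an overall charge of +3 the yttrium centre must be in the +3 oxidation state.
Y sits in group 3, so the d-electron count is 3 − 3 = 0.
In an octahedral field the d⁰ configuration is t₂g⁰e_g⁰, giving 0 unpaired electrons.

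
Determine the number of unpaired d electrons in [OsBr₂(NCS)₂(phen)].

Summing ligand charges against the 0 overall charge gives an oxidation state of +4 for osmium.
Osmium is a group-8 element; Os(IV) is therefore d⁴.
Counting donor atoms: 2×bromide (monodentate) → 2 donors; 2×isothiocyanate (monodentate) → 2 donors; 1×1,10-phenanthroline (bidentate) → 2 donors. Coordination number = 6.
The spin state decides the count: a 5d ion has a large Δₒ and is invariably low-spin.
An octahedral low-spin d⁴ ion is t₂g⁴e_g⁰, giving 2 unpaired electrons.

2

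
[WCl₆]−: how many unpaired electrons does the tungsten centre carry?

Ligand charges: each chloride is −1. With an overall charge of −1 the tungsten centre must be in the +5 oxidation state.
Group 6 minus oxidation state 5 gives a d¹ configuration.
In an octahedral field the d¹ configuration is t₂g¹e_g⁰ (only one arrangement possible), giving 1 unpaired electron.

1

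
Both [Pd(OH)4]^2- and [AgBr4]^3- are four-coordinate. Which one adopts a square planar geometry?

For [Pd(OH)4]^2-: Each hydroxide is −1; balancing the −2 overall charge requires Pd(II). Palladium is a group-10 element; Pd(II) is therefore d⁸. A 4d d⁸ ion has a large crystal-field splitting; square planar leaves the high-energy d_{x²−y²} orbital empty and maximises CFSE. → square planar.
For [AgBr4]^3-: Summing ligand charges against the −3 overall charge gives an oxidation state of +1 for silver. Ag sits in group 11, so the d-electron count is 11 − 1 = 10. A d¹⁰ ion has no crystal-field stabilisation preference between square planar and tetrahedral, so four ligands adopt the sterically favoured tetrahedral geometry. → tetrahedral.

[Pd(OH)4]^2-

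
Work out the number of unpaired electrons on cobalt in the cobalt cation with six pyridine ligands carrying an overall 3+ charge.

Pyridine is neutral; balancing the +3 overall charge requires Co(III).
Co sits in group 9, so the d-electron count is 9 − 3 = 6.
The spin state decides the count: Co(III) has an exceptionally large octahedral splitting and is low-spin with essentially every ligand except fluoride.
An octahedral low-spin d⁶ ion is t₂g⁶e_g⁰, giving 0 unpaired electrons.

0 unpaired electrons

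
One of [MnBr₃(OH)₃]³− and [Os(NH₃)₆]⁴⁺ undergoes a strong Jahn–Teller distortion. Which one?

[MnBr₃(OH)₃]³−

[MnBr₃(OH)₃]³−: Each bromide is −1; each hydroxide is −1; balancing the −3 overall charge requires Mn(III). Mn sits in group 7, so the d-electron count is 7 − 3 = 4. Bromide and hydroxide are weak-field ligands for a first-row metal, so the complex is high-spin. The t₂g³e_g¹ (high-spin) configuration has an unevenly filled e_g set; the Jahn–Teller theorem predicts a tetragonal distortion (typically axial elongation) to lift the degeneracy.
[Os(NH₃)₆]⁴⁺: Ligand charges: ammonia is neutral. With an overall charge of +4 the osmium centre must be in the +4 oxidation state. Osmium is a group-8 element; Os(IV) is therefore d⁴. A 5d ion has a large Δₒ and is invariably low-spin. The d⁴ configuration leaves the e_g set evenly filled (or empty) — no strong Jahn–Teller driving force.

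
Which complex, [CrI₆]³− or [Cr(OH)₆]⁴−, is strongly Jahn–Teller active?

[Cr(OH)₆]⁴−

[CrI₆]³−: Each iodide is −1; balancing the −3 overall charge requires Cr(III). Cr sits in group 6, so the d-electron count is 6 − 3 = 3. The d³ configuration leaves the e_g set evenly filled (or empty) — no strong Jahn–Teller driving force.
[Cr(OH)₆]⁴−: Ligand charges: each hydroxide is −1. With an overall charge of −4 the chromium centre must be in the +2 oxidation state. Cr sits in group 6, so the d-electron count is 6 − 2 = 4. Hydroxide is a weak-field ligand for a first-row metal, so the complex is high-spin. The t₂g³e_g¹ (high-spin) configuration has an unevenly filled e_g set; the Jahn–Teller theorem predicts a tetragonal distortion (typically axial elongation) to lift the degeneracy.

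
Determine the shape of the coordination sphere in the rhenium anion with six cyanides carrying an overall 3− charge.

Summing ligand charges against the −3 overall charge gives an oxidation state of +3 for rhenium.
Re sits in group 7, so the d-electron count is 7 − 3 = 4.
Coordination number: 6.
Six donors around a single metal centre give an octahedral coordination sphere.

octahedral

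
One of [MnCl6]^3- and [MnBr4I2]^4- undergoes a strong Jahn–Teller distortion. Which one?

[MnCl6]^3-: Summing ligand charges against the −3 overall charge gives an oxidation state of +3 for manganese. Mn sits in group 7, so the d-electron count is 7 − 3 = 4. Chloride is a weak-field ligand for a first-row metal, so the complex is high-spin. The t₂g³e_g¹ (high-spin) configuration has an unevenly filled e_g set; the Jahn–Teller theorem predicts a tetragonal distortion (typically axial elongation) to lift the degeneracy.
[MnBr4I2]^4-: Each bromide is −1; each iodide is −1; balancing the −4 overall charge requires Mn(II). Group 7 minus oxidation state 2 gives a d⁵ configuration. Bromide and iodide are weak-field ligands for a first-row metal, so the complex is high-spin. The d⁵ configuration leaves the e_g set evenly filled (or empty) — no strong Jahn–Teller driving force.

[MnCl6]^3-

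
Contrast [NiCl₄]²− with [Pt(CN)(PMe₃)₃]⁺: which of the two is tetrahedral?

[NiCl₄]²−

For [NiCl₄]²−: Each chloride is −1; balancing the −2 overall charge requires Ni(II). Nickel is a group-10 element; Ni(II) is therefore d⁸. Chloride is a weak-field ligand. With weak-field ligands the CFSE gain from square planar is small, so a 3d d⁸ ion takes the sterically preferred tetrahedral geometry. → tetrahedral.
For [Pt(CN)(PMe₃)₃]⁺: Ligand charges: each cyanide is −1; trimethylphosphine is neutral. With an overall charge of +1 the platinum centre must be in the +2 oxidation state. Pt sits in group 10, so the d-electron count is 10 − 2 = 8. A 5d d⁸ ion has a large crystal-field splitting; square planar leaves the high-energy d_{x²−y²} orbital empty and maximises CFSE. → square planar.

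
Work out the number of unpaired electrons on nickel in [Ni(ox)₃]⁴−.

Ligand charges: each oxalate is −2. With an overall charge of −4 the nickel centre must be in the +2 oxidation state.
Nickel is a group-10 element; Ni(II) is therefore d⁸.
Counting donor atoms: 3×oxalate (bidentate) → 6 donors. Coordination number = 6.
In an octahedral field the d⁸ configuration is t₂g⁶e_g² (only one arrangement possible), giving 2 unpaired electrons.

2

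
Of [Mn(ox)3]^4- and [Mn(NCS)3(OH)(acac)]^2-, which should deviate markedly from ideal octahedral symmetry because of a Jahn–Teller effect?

[Mn(ox)3]^4-: Ligand charges: each oxalate is −2. With an overall charge of −4 the manganese centre must be in the +2 oxidation state. Group 7 minus oxidation state 2 gives a d⁵ configuration. Oxalate is a weak-field ligand for a first-row metal, so the complex is high-spin. The d⁵ configuration leaves the e_g set evenly filled (or empty) — no strong Jahn–Teller driving force.
[Mn(NCS)3(OH)(acac)]^2-: Summing ligand charges against the −2 overall charge gives an oxidation state of +3 for manganese. Mn sits in group 7, so the d-electron count is 7 − 3 = 4. Acetylacetonate, hydroxide, and isothiocyanate are weak-field ligands for a first-row metal, so the complex is high-spin. The t₂g³e_g¹ (high-spin) configuration has an unevenly filled e_g set; the Jahn–Teller theorem predicts a tetragonal distortion (typically axial elongation) to lift the degeneracy.

[Mn(NCS)3(OH)(acac)]^2-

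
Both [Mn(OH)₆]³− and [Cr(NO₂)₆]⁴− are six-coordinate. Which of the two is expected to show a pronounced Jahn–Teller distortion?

[Mn(OH)₆]³−

[Mn(OH)₆]³−: Each hydroxide is −1; balancing the −3 overall charge requires Mn(III). Mn sits in group 7, so the d-electron count is 7 − 3 = 4. Hydroxide is a weak-field ligand for a first-row metal, so the complex is high-spin. The t₂g³e_g¹ (high-spin) configuration has an unevenly filled e_g set; the Jahn–Teller theorem predicts a tetragonal distortion (typically axial elongation) to lift the degeneracy.
[Cr(NO₂)₆]⁴−: Ligand charges: each nitro (N-bound nitrite) is −1. With an overall charge of −4 the chromium centre must be in the +2 oxidation state. Group 6 minus oxidation state 2 gives a d⁴ configuration. Nitro (N-bound nitrite) is a strong-field ligand (high in the spectrochemical series) for a first-row metal, so the complex is low-spin. The d⁴ configuration leaves the e_g set evenly filled (or empty) — no strong Jahn–Teller driving force.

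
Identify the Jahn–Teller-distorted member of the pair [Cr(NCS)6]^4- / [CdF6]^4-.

[Cr(NCS)6]^4-

[Cr(NCS)6]^4-: Ligand charges: each isothiocyanate is −1. With an overall charge of −4 the chromium centre must be in the +2 oxidation state. Chromium is a group-6 element; Cr(II) is therefore d⁴. Isothiocyanate is a weak-field ligand for a first-row metal, so the complex is high-spin. The t₂g³e_g¹ (high-spin) configuration has an unevenly filled e_g set; the Jahn–Teller theorem predicts a tetragonal distortion (typically axial elongation) to lift the degeneracy.
[CdF6]^4-: Summing ligand charges against the −4 overall charge gives an oxidation state of +2 for cadmium. Cadmium is a group-12 element; Cd(II) is therefore d¹⁰. The d¹⁰ configuration leaves the e_g set evenly filled (or empty) — no strong Jahn–Teller driving force.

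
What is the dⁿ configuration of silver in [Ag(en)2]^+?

Ethylenediamine is neutral; balancing the +1 overall charge requires Ag(I).
Silver is a group-11 element; Ag(I) is therefore d¹⁰.

d10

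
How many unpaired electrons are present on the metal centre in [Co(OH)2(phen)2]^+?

Ligand charges: each hydroxide is −1; 1,10-phenanthroline is neutral. With an overall charge of +1 the cobalt centre must be in the +3 oxidation state.
Cobalt is a group-9 element; Co(III) is therefore d⁶.
Counting donor atoms: 2×hydroxide (monodentate) → 2 donors; 2×1,10-phenanthroline (bidentate) → 4 donors. Coordination number = 6.
The spin state decides the count: Co(III) has an exceptionally large octahedral splitting and is low-spin with essentially every ligand except fluoride.
An octahedral low-spin d⁶ ion is t₂g⁶e_g⁰, giving 0 unpaired electrons.

0 unpaired electrons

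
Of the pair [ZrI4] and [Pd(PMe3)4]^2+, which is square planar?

[Pd(PMe3)4]^2+

For [ZrI4]: Summing ligand charges against the 0 overall charge gives an oxidation state of +4 for zirconium. Zr sits in group 4, so the d-electron count is 4 − 4 = 0. A d⁰ ion has no crystal-field stabilisation preference between square planar and tetrahedral, so four ligands adopt the sterically favoured tetrahedral geometry. → tetrahedral.
For [Pd(PMe3)4]^2+: Ligand charges: trimethylphosphine is neutral. With an overall charge of +2 the palladium centre must be in the +2 oxidation state. Pd sits in group 10, so the d-electron count is 10 − 2 = 8. A 4d d⁸ ion has a large crystal-field splitting; square planar leaves the high-energy d_{x²−y²} orbital empty and maximises CFSE. → square planar.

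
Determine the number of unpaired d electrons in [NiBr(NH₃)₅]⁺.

Summing ligand charges against the +1 overall charge gives an oxidation state of +2 for nickel.
Ni sits in group 10, so the d-electron count is 10 − 2 = 8.
In an octahedral field the d⁸ configuration is t₂g⁶e_g² (only one arrangement possible), giving 2 unpaired electrons.

2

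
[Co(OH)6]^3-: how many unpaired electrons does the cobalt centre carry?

Each hydroxide is −1; balancing the −3 overall charge requires Co(III).
Co sits in group 9, so the d-electron count is 9 − 3 = 6.
The spin state decides the count: Co(III) has an exceptionally large octahedral splitting and is low-spin with essentially every ligand except fluoride.
An octahedral low-spin d⁶ ion is t₂g⁶e_g⁰, giving 0 unpaired electrons.

0 unpaired electrons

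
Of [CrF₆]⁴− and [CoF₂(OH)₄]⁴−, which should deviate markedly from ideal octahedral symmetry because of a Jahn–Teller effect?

[CrF₆]⁴−: Summing ligand charges against the −4 overall charge gives an oxidation state of +2 for chromium. Chromium is a group-6 element; Cr(II) is therefore d⁴. Fluoride is a weak-field ligand for a first-row metal, so the complex is high-spin. The t₂g³e_g¹ (high-spin) configuration has an unevenly filled e_g set; the Jahn–Teller theorem predicts a tetragonal distortion (typically axial elongation) to lift the degeneracy.
[CoF₂(OH)₄]⁴−: Ligand charges: each fluoride is −1; each hydroxide is −1. With an overall charge of −4 the cobalt centre must be in the +2 oxidation state. Co sits in group 9, so the d-electron count is 9 − 2 = 7. Fluoride and hydroxide are weak-field ligands for a first-row metal, so the complex is high-spin. The d⁷ configuration leaves the e_g set evenly filled (or empty) — no strong Jahn–Teller driving force.

[CrF₆]⁴−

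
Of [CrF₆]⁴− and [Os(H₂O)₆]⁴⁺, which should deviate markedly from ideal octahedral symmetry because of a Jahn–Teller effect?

[CrF₆]⁴−: Summing ligand charges against the −4 overall charge gives an oxidation state of +2 for chromium. Cr sits in group 6, so the d-electron count is 6 − 2 = 4. Fluoride is a weak-field ligand for a first-row metal, so the complex is high-spin. The t₂g³e_g¹ (high-spin) configuration has an unevenly filled e_g set; the Jahn–Teller theorem predicts a tetragonal distortion (typically axial elongation) to lift the degeneracy.
[Os(H₂O)₆]⁴⁺: Summing ligand charges against the +4 overall charge gives an oxidation state of +4 for osmium. Group 8 minus oxidation state 4 gives a d⁴ configuration. A 5d ion has a large Δₒ and is invariably low-spin. The d⁴ configuration leaves the e_g set evenly filled (or empty) — no strong Jahn–Teller driving force.

[CrF₆]⁴−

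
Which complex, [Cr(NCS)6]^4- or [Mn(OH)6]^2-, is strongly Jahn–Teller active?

[Cr(NCS)6]^4-: Ligand charges: each isothiocyanate is −1. With an overall charge of −4 the chromium centre must be in the +2 oxidation state. Chromium is a group-6 element; Cr(II) is therefore d⁴. Isothiocyanate is a weak-field ligand for a first-row metal, so the complex is high-spin. The t₂g³e_g¹ (high-spin) configuration has an unevenly filled e_g set; the Jahn–Teller theorem predicts a tetragonal distortion (typically axial elongation) to lift the degeneracy.
[Mn(OH)6]^2-: Ligand charges: each hydroxide is −1. With an overall charge of −2 the manganese centre must be in the +4 oxidation state. Mn sits in group 7, so the d-electron count is 7 − 4 = 3. The d³ configuration leaves the e_g set evenly filled (or empty) — no strong Jahn–Teller driving force.

[Cr(NCS)6]^4-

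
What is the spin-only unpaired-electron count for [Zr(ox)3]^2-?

0

Summing ligand charges against the −2 overall charge gives an oxidation state of +4 for zirconium.
Zirconium is a group-4 element; Zr(IV) is therefore d⁰.
Counting donor atoms: 3×oxalate (bidentate) → 6 donors. Coordination number = 6.
In an octahedral field the d⁰ configuration is t₂g⁰e_g⁰, giving 0 unpaired electrons.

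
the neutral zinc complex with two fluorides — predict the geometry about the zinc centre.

Ligand charges: each fluoride is −1. With an overall charge of 0 the zinc centre must be in the +2 oxidation state.
Zinc is a group-12 element; Zn(II) is therefore d¹⁰.
Coordination number: 2.
A d¹⁰ ion with only two ligands adopts a linear arrangement (sp hybridisation; no CFSE preference).

linear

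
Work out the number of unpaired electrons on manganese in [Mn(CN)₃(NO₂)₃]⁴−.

Ligand charges: each cyanide is −1; each nitro (N-bound nitrite) is −1. With an overall charge of −4 the manganese centre must be in the +2 oxidation state.
Mn sits in group 7, so the d-electron count is 7 − 2 = 5.
The spin state decides the count: Cyanide and nitro (N-bound nitrite) are strong-field ligands (high in the spectrochemical series) for a first-row metal, so the complex is low-spin.
An octahedral low-spin d⁵ ion is t₂g⁵e_g⁰, giving 1 unpaired electron.

1 unpaired electron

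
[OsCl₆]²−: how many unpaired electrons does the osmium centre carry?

2

Summing ligand charges against the −2 overall charge gives an oxidation state of +4 for osmium.
Os sits in group 8, so the d-electron count is 8 − 4 = 4.
The spin state decides the count: a 5d ion has a large Δₒ and is invariably low-spin.
An octahedral low-spin d⁴ ion is t₂g⁴e_g⁰, giving 2 unpaired electrons.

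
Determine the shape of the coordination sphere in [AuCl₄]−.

square planar

Ligand charges: each chloride is −1. With an overall charge of −1 the gold centre must be in the +3 oxidation state.
Au sits in group 11, so the d-electron count is 11 − 3 = 8.
Coordination number: 4.
A 5d d⁸ ion has a large crystal-field splitting; square planar leaves the high-energy d_{x²−y²} orbital empty and maximises CFSE.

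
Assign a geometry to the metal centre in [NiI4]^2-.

tetrahedral

Each iodide is −1; balancing the −2 overall charge requires Ni(II).
Ni sits in group 10, so the d-electron count is 10 − 2 = 8.
Coordination number: 4.
Iodide is a weak-field ligand.
With weak-field ligands the CFSE gain from square planar is small, so a 3d d⁸ ion takes the sterically preferred tetrahedral geometry.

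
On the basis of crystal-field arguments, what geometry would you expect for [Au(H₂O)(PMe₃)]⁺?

linear

Summing ligand charges against the +1 overall charge gives an oxidation state of +1 for gold.
Gold is a group-11 element; Au(I) is therefore d¹⁰.
With 2 monodentate ligands the coordination number is 2.
A d¹⁰ ion with only two ligands adopts a linear arrangement (sp hybridisation; no CFSE preference).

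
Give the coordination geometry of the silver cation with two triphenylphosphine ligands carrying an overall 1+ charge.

Summing ligand charges against the +1 overall charge gives an oxidation state of +1 for silver.
Ag sits in group 11, so the d-electron count is 11 − 1 = 10.
Coordination number: 2.
A d¹⁰ ion with only two ligands adopts a linear arrangement (sp hybridisation; no CFSE preference).

linear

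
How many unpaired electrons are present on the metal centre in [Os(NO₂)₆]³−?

Ligand charges: each nitro (N-bound nitrite) is −1. With an overall charge of −3 the osmium centre must be in the +3 oxidation state.
Group 8 minus oxidation state 3 gives a d⁵ configuration.
The spin state decides the count: a 5d ion has a large Δₒ and is invariably low-spin.
An octahedral low-spin d⁵ ion is t₂g⁵e_g⁰, giving 1 unpaired electron.

1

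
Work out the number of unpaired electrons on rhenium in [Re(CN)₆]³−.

Summing ligand charges against the −3 overall charge gives an oxidation state of +3 for rhenium.
Rhenium is a group-7 element; Re(III) is therefore d⁴.
The spin state decides the count: a 5d ion has a large Δₒ and is invariably low-spin.
An octahedral low-spin d⁴ ion is t₂g⁴e_g⁰, giving 2 unpaired electrons.

2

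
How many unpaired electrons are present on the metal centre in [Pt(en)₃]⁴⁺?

0

Ethylenediamine is neutral; balancing the +4 overall charge requires Pt(IV).
Group 10 minus oxidation state 4 gives a d⁶ configuration.
Counting donor atoms: 3×ethylenediamine (bidentate) → 6 donors. Coordination number = 6.
The spin state decides the count: a 5d ion has a large Δₒ and is invariably low-spin.
An octahedral low-spin d⁶ ion is t₂g⁶e_g⁰, giving 0 unpaired electrons.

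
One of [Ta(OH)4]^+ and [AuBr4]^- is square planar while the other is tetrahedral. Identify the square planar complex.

For [Ta(OH)4]^+: Each hydroxide is −1; balancing the +1 overall charge requires Ta(V). Ta sits in group 5, so the d-electron count is 5 − 5 = 0. A d⁰ ion has no crystal-field stabilisation preference between square planar and tetrahedral, so four ligands adopt the sterically favoured tetrahedral geometry. → tetrahedral.
For [AuBr4]^-: Ligand charges: each bromide is −1. With an overall charge of −1 the gold centre must be in the +3 oxidation state. Au sits in group 11, so the d-electron count is 11 − 3 = 8. A 5d d⁸ ion has a large crystal-field splitting; square planar leaves the high-energy d_{x²−y²} orbital empty and maximises CFSE. → square planar.

[AuBr4]^-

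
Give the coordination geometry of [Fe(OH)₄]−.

Summing ligand charges against the −1 overall charge gives an oxidation state of +3 for iron.
Fe sits in group 8, so the d-electron count is 8 − 3 = 5.
With 4 monodentate ligands the coordination number is 4.
Hydroxide is a weak-field ligand.
A high-spin d⁵ ion has zero CFSE in either geometry, so four ligands adopt the sterically favoured tetrahedral geometry.

tetrahedral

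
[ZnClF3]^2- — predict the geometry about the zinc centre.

Each chloride is −1; each fluoride is −1; balancing the −2 overall charge requires Zn(II).
Group 12 minus oxidation state 2 gives a d¹⁰ configuration.
With 4 monodentate ligands the coordination number is 4.
A d¹⁰ ion has no crystal-field stabilisation preference between square planar and tetrahedral, so four ligands adopt the sterically favoured tetrahedral geometry.

tetrahedral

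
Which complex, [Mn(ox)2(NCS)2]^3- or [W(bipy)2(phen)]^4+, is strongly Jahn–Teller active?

[Mn(ox)2(NCS)2]^3-

[Mn(ox)2(NCS)2]^3-: Each oxalate is −2; each isothiocyanate is −1; balancing the −3 overall charge requires Mn(III). Group 7 minus oxidation state 3 gives a d⁴ configuration. Isothiocyanate and oxalate are weak-field ligands for a first-row metal, so the complex is high-spin. The t₂g³e_g¹ (high-spin) configuration has an unevenly filled e_g set; the Jahn–Teller theorem predicts a tetragonal distortion (typically axial elongation) to lift the degeneracy.
[W(bipy)2(phen)]^4+: 2,2′-bipyridine is neutral; 1,10-phenanthroline is neutral; balancing the +4 overall charge requires W(IV). W sits in group 6, so the d-electron count is 6 − 4 = 2. The d² configuration leaves the e_g set evenly filled (or empty) — no strong Jahn–Teller driving force.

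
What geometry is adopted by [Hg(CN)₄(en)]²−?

Summing ligand charges against the −2 overall charge gives an oxidation state of +2 for mercury.
Hg sits in group 12, so the d-electron count is 12 − 2 = 10.
Counting donor atoms: 4×cyanide (monodentate) → 4 donors; 1×ethylenediamine (bidentate) → 2 donors. Coordination number = 6.
Six donors around a single metal centre give an octahedral coordination sphere.

octahedral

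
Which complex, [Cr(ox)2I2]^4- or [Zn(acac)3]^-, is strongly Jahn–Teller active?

[Cr(ox)2I2]^4-

[Cr(ox)2I2]^4-: Each oxalate is −2; each iodide is −1; balancing the −4 overall charge requires Cr(II). Chromium is a group-6 element; Cr(II) is therefore d⁴. Iodide and oxalate are weak-field ligands for a first-row metal, so the complex is high-spin. The t₂g³e_g¹ (high-spin) configuration has an unevenly filled e_g set; the Jahn–Teller theorem predicts a tetragonal distortion (typically axial elongation) to lift the degeneracy.
[Zn(acac)3]^-: Each acetylacetonate is −1; balancing the −1 overall charge requires Zn(II). Group 12 minus oxidation state 2 gives a d¹⁰ configuration. The d¹⁰ configuration leaves the e_g set evenly filled (or empty) — no strong Jahn–Teller driving force.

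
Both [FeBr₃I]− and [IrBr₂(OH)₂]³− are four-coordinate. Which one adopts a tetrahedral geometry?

[FeBr₃I]−

For [FeBr₃I]−: Summing ligand charges against the −1 overall charge gives an oxidation state of +3 for iron. Iron is a group-8 element; Fe(III) is therefore d⁵. A high-spin d⁵ ion has zero CFSE in either geometry, so four ligands adopt the sterically favoured tetrahedral geometry. → tetrahedral.
For [IrBr₂(OH)₂]³−: Ligand charges: each bromide is −1; each hydroxide is −1. With an overall charge of −3 the iridium centre must be in the +1 oxidation state. Iridium is a group-9 element; Ir(I) is therefore d⁸. A 5d d⁸ ion has a large crystal-field splitting; square planar leaves the high-energy d_{x²−y²} orbital empty and maximises CFSE. → square planar.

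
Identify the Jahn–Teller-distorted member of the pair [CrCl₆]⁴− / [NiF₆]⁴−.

[CrCl₆]⁴−: Each chloride is −1; balancing the −4 overall charge requires Cr(II). Cr sits in group 6, so the d-electron count is 6 − 2 = 4. Chloride is a weak-field ligand for a first-row metal, so the complex is high-spin. The t₂g³e_g¹ (high-spin) configuration has an unevenly filled e_g set; the Jahn–Teller theorem predicts a tetragonal distortion (typically axial elongation) to lift the degeneracy.
[NiF₆]⁴−: Each fluoride is −1; balancing the −4 overall charge requires Ni(II). Nickel is a group-10 element; Ni(II) is therefore d⁸. The d⁸ configuration leaves the e_g set evenly filled (or empty) — no strong Jahn–Teller driving force.

[CrCl₆]⁴−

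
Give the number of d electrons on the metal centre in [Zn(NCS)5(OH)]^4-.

Summing ligand charges against the −4 overall charge gives an oxidation state of +2 for zinc.
Group 12 minus oxidation state 2 gives a d¹⁰ configuration.

d10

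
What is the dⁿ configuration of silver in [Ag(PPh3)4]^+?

Summing ligand charges against the +1 overall charge gives an oxidation state of +1 for silver.
Ag sits in group 11, so the d-electron count is 11 − 1 = 10.

d10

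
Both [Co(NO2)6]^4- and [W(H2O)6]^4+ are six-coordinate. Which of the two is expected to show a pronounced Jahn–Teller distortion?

[Co(NO2)6]^4-

[Co(NO2)6]^4-: Summing ligand charges against the −4 overall charge gives an oxidation state of +2 for cobalt. Group 9 minus oxidation state 2 gives a d⁷ configuration. Nitro (N-bound nitrite) is a strong-field ligand (high in the spectrochemical series) for a first-row metal, so the complex is low-spin. The t₂g⁶e_g¹ (low-spin) configuration has an unevenly filled e_g set; the Jahn–Teller theorem predicts a tetragonal distortion (typically axial elongation) to lift the degeneracy.
[W(H2O)6]^4+: Water is neutral; balancing the +4 overall charge requires W(IV). Tungsten is a group-6 element; W(IV) is therefore d². The d² configuration leaves the e_g set evenly filled (or empty) — no strong Jahn–Teller driving force.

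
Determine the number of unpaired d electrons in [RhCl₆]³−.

Summing ligand charges against the −3 overall charge gives an oxidation state of +3 for rhodium.
Group 9 minus oxidation state 3 gives a d⁶ configuration.
The spin state decides the count: a 4d ion has a large Δₒ and is invariably low-spin.
An octahedral low-spin d⁶ ion is t₂g⁶e_g⁰, giving 0 unpaired electrons.

0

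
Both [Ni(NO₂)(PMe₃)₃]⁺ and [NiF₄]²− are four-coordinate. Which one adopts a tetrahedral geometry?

For [Ni(NO₂)(PMe₃)₃]⁺: Ligand charges: each nitro (N-bound nitrite) is −1; trimethylphosphine is neutral. With an overall charge of +1 the nickel centre must be in the +2 oxidation state. Group 10 minus oxidation state 2 gives a d⁸ configuration. Nitro (N-bound nitrite) and trimethylphosphine are strong-field ligands (high in the spectrochemical series). A 3d d⁸ ion with strong-field ligands gains enough CFSE to favour square planar over tetrahedral. → square planar.
For [NiF₄]²−: Summing ligand charges against the −2 overall charge gives an oxidation state of +2 for nickel. Ni sits in group 10, so the d-electron count is 10 − 2 = 8. Fluoride is a weak-field ligand. With weak-field ligands the CFSE gain from square planar is small, so a 3d d⁸ ion takes the sterically preferred tetrahedral geometry. → tetrahedral.

[NiF₄]²−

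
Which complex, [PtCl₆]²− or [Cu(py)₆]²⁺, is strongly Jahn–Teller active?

[Cu(py)₆]²⁺

[PtCl₆]²−: Each chloride is −1; balancing the −2 overall charge requires Pt(IV). Pt sits in group 10, so the d-electron count is 10 − 4 = 6. A 5d ion has a large Δₒ and is invariably low-spin. The d⁶ configuration leaves the e_g set evenly filled (or empty) — no strong Jahn–Teller driving force.
[Cu(py)₆]²⁺: Summing ligand charges against the +2 overall charge gives an oxidation state of +2 for copper. Cu sits in group 11, so the d-electron count is 11 − 2 = 9. The t₂g⁶e_g³ configuration has an unevenly filled e_g set; the Jahn–Teller theorem predicts a tetragonal distortion (typically axial elongation) to lift the degeneracy.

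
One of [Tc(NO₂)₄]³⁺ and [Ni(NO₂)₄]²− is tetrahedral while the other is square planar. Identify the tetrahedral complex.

For [Tc(NO₂)₄]³⁺: Summing ligand charges against the +3 overall charge gives an oxidation state of +7 for technetium. Technetium is a group-7 element; Tc(VII) is therefore d⁰. A d⁰ ion has no crystal-field stabilisation preference between square planar and tetrahedral, so four ligands adopt the sterically favoured tetrahedral geometry. → tetrahedral.
For [Ni(NO₂)₄]²−: Each nitro (N-bound nitrite) is −1; balancing the −2 overall charge requires Ni(II). Ni sits in group 10, so the d-electron count is 10 − 2 = 8. Nitro (N-bound nitrite) is a strong-field ligand (high in the spectrochemical series). A 3d d⁸ ion with strong-field ligands gains enough CFSE to favour square planar over tetrahedral. → square planar.

[Tc(NO₂)₄]³⁺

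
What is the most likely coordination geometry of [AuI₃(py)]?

square planar

Each iodide is −1; pyridine is neutral; balancing the 0 overall charge requires Au(III).
Au sits in group 11, so the d-electron count is 11 − 3 = 8.
With 4 monodentate ligands the coordination number is 4.
A 5d d⁸ ion has a large crystal-field splitting; square planar leaves the high-energy d_{x²−y²} orbital empty and maximises CFSE.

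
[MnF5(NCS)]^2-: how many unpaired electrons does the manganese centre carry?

Ligand charges: each fluoride is −1; each isothiocyanate is −1. With an overall charge of −2 the manganese centre must be in the +4 oxidation state.
Manganese is a group-7 element; Mn(IV) is therefore d³.
In an octahedral field the d³ configuration is t₂g³e_g⁰ (only one arrangement possible), giving 3 unpaired electrons.

3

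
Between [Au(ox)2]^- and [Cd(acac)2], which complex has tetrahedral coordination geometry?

For [Au(ox)2]^-: Ligand charges: each oxalate is −2. With an overall charge of −1 the gold centre must be in the +3 oxidation state. Group 11 minus oxidation state 3 gives a d⁸ configuration. A 5d d⁸ ion has a large crystal-field splitting; square planar leaves the high-energy d_{x²−y²} orbital empty and maximises CFSE. → square planar.
For [Cd(acac)2]: Summing ligand charges against the 0 overall charge gives an oxidation state of +2 for cadmium. Cadmium is a group-12 element; Cd(II) is therefore d¹⁰. A d¹⁰ ion has no crystal-field stabilisation preference between square planar and tetrahedral, so four ligands adopt the sterically favoured tetrahedral geometry. → tetrahedral.

[Cd(acac)2]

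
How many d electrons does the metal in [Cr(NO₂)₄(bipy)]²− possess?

d4

Each nitro (N-bound nitrite) is −1; 2,2′-bipyridine is neutral; balancing the −2 overall charge requires Cr(II).
Chromium is a group-6 element; Cr(II) is therefore d⁴.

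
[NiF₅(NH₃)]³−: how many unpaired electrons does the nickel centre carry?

Each fluoride is −1; ammonia is neutral; balancing the −3 overall charge requires Ni(II).
Group 10 minus oxidation state 2 gives a d⁸ configuration.
In an octahedral field the d⁸ configuration is t₂g⁶e_g² (only one arrangement possible), giving 2 unpaired electrons.

2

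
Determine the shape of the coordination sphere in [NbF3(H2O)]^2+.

Ligand charges: each fluoride is −1; water is neutral. With an overall charge of +2 the niobium centre must be in the +5 oxidation state.
Niobium is a group-5 element; Nb(V) is therefore d⁰.
Coordination number: 4.
A d⁰ ion has no crystal-field stabilisation preference between square planar and tetrahedral, so four ligands adopt the sterically favoured tetrahedral geometry.

tetrahedral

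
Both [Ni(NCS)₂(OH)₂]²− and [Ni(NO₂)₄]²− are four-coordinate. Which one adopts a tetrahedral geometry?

For [Ni(NCS)₂(OH)₂]²−: Each isothiocyanate is −1; each hydroxide is −1; balancing the −2 overall charge requires Ni(II). Group 10 minus oxidation state 2 gives a d⁸ configuration. Hydroxide and isothiocyanate are weak-field ligands. With weak-field ligands the CFSE gain from square planar is small, so a 3d d⁸ ion takes the sterically preferred tetrahedral geometry. → tetrahedral.
For [Ni(NO₂)₄]²−: Summing ligand charges against the −2 overall charge gives an oxidation state of +2 for nickel. Group 10 minus oxidation state 2 gives a d⁸ configuration. Nitro (N-bound nitrite) is a strong-field ligand (high in the spectrochemical series). A 3d d⁸ ion with strong-field ligands gains enough CFSE to favour square planar over tetrahedral. → square planar.

[Ni(NCS)₂(OH)₂]²−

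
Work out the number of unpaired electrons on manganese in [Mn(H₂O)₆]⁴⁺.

3 unpaired electrons

Ligand charges: water is neutral. With an overall charge of +4 the manganese centre must be in the +4 oxidation state.
Group 7 minus oxidation state 4 gives a d³ configuration.
In an octahedral field the d³ configuration is t₂g³e_g⁰ (only one arrangement possible), giving 3 unpaired electrons.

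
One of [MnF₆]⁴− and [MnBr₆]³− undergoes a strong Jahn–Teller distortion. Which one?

[MnF₆]⁴−: Ligand charges: each fluoride is −1. With an overall charge of −4 the manganese centre must be in the +2 oxidation state. Group 7 minus oxidation state 2 gives a d⁵ configuration. Fluoride is a weak-field ligand for a first-row metal, so the complex is high-spin. The d⁵ configuration leaves the e_g set evenly filled (or empty) — no strong Jahn–Teller driving force.
[MnBr₆]³−: Summing ligand charges against the −3 overall charge gives an oxidation state of +3 for manganese. Manganese is a group-7 element; Mn(III) is therefore d⁴. Bromide is a weak-field ligand for a first-row metal, so the complex is high-spin. The t₂g³e_g¹ (high-spin) configuration has an unevenly filled e_g set; the Jahn–Teller theorem predicts a tetragonal distortion (typically axial elongation) to lift the degeneracy.

[MnBr₆]³−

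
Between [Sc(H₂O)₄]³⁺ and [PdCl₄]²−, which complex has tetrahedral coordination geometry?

[Sc(H₂O)₄]³⁺

For [Sc(H₂O)₄]³⁺: Summing ligand charges against the +3 overall charge gives an oxidation state of +3 for scandium. Scandium is a group-3 element; Sc(III) is therefore d⁰. A d⁰ ion has no crystal-field stabilisation preference between square planar and tetrahedral, so four ligands adopt the sterically favoured tetrahedral geometry. → tetrahedral.
For [PdCl₄]²−: Summing ligand charges against the −2 overall charge gives an oxidation state of +2 for palladium. Palladium is a group-10 element; Pd(II) is therefore d⁸. A 4d d⁸ ion has a large crystal-field splitting; square planar leaves the high-energy d_{x²−y²} orbital empty and maximises CFSE. → square planar.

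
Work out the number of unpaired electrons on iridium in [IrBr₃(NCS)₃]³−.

0

Each bromide is −1; each isothiocyanate is −1; balancing the −3 overall charge requires Ir(III).
Iridium is a group-9 element; Ir(III) is therefore d⁶.
The spin state decides the count: a 5d ion has a large Δₒ and is invariably low-spin.
An octahedral low-spin d⁶ ion is t₂g⁶e_g⁰, giving 0 unpaired electrons.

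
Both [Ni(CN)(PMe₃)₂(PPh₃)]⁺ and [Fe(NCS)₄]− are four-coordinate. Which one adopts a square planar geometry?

For [Ni(CN)(PMe₃)₂(PPh₃)]⁺: Summing ligand charges against the +1 overall charge gives an oxidation state of +2 for nickel. Group 10 minus oxidation state 2 gives a d⁸ configuration. Cyanide, trimethylphosphine, and triphenylphosphine are strong-field ligands (high in the spectrochemical series). A 3d d⁸ ion with strong-field ligands gains enough CFSE to favour square planar over tetrahedral. → square planar.
For [Fe(NCS)₄]−: Summing ligand charges against the −1 overall charge gives an oxidation state of +3 for iron. Group 8 minus oxidation state 3 gives a d⁵ configuration. A high-spin d⁵ ion has zero CFSE in either geometry, so four ligands adopt the sterically favoured tetrahedral geometry. → tetrahedral.

[Ni(CN)(PMe₃)₂(PPh₃)]⁺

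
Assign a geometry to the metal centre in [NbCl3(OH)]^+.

Ligand charges: each chloride is −1; each hydroxide is −1. With an overall charge of +1 the niobium centre must be in the +5 oxidation state.
Nb sits in group 5, so the d-electron count is 5 − 5 = 0.
Coordination number: 4.
A d⁰ ion has no crystal-field stabilisation preference between square planar and tetrahedral, so four ligands adopt the sterically favoured tetrahedral geometry.

tetrahedral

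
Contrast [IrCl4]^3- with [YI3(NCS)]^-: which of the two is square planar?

[IrCl4]^3-

For [IrCl4]^3-: Each chloride is −1; balancing the −3 overall charge requires Ir(I). Ir sits in group 9, so the d-electron count is 9 − 1 = 8. A 5d d⁸ ion has a large crystal-field splitting; square planar leaves the high-energy d_{x²−y²} orbital empty and maximises CFSE. → square planar.
For [YI3(NCS)]^-: Summing ligand charges against the −1 overall charge gives an oxidation state of +3 for yttrium. Y sits in group 3, so the d-electron count is 3 − 3 = 0. A d⁰ ion has no crystal-field stabilisation preference between square planar and tetrahedral, so four ligands adopt the sterically favoured tetrahedral geometry. → tetrahedral.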